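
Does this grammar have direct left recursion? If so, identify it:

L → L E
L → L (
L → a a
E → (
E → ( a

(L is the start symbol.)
Yes, L is left-recursive

L → L E: LEFT RECURSIVE (starts with L)
L → L (: LEFT RECURSIVE (starts with L)
L → a a: starts with a
E → (: starts with '('
E → ( a: starts with '('

The grammar has direct left recursion on: L.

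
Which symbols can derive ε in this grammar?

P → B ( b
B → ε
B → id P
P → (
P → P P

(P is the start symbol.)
A non-terminal is nullable if it can derive ε (the empty string): either it has an ε-production, or it has a production whose right-hand side consists entirely of nullable non-terminals.

ε-productions: B → ε
So B is immediately nullable.
No further non-terminal can be added: every production for the remaining non-terminals contains a terminal or a non-nullable non-terminal.
Nullable = { 'B' }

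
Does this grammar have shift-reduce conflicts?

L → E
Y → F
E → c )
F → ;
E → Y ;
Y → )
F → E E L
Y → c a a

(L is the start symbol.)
A shift-reduce conflict occurs when an LR(0) state has both:
  - a complete (reduce) item [A → α .] (dot at the end), and
  - a shift item [B → β . c γ] (dot before a terminal).

Augment with L' → L and build the canonical LR(0) collection (I0 = CLOSURE({[L' → . L]}), then GOTO on every symbol after a dot until no new states appear). It has 15 states:
  I0: { [E → . Y ;], [E → . c )], [F → . ;], [F → . E E L], [L → . E], [L' → . L], [Y → . )], [Y → . F], [Y → . c a a] }  — shift
  I1: { [Y → ) .] }  — reduce
  I2: { [F → ; .] }  — reduce
  I3: { [E → . Y ;], [E → . c )], [F → . ;], [F → . E E L], [F → E . E L], [L → E .], [Y → . )], [Y → . F], [Y → . c a a] }  — shift, reduce
  I4: { [Y → F .] }  — reduce
  I5: { [L' → L .] }  — accept
  I6: { [E → Y . ;] }  — shift
  I7: { [E → c . )], [Y → c . a a] }  — shift
  I8: { [E → c ) .] }  — reduce
  I9: { [Y → c a . a] }  — shift
  I10: { [Y → c a a .] }  — reduce
  I11: { [E → Y ; .] }  — reduce
  I12: { [E → . Y ;], [E → . c )], [F → . ;], [F → . E E L], [F → E . E L], [F → E E . L], [L → . E], [Y → . )], [Y → . F], [Y → . c a a] }  — shift
  I13: { [E → . Y ;], [E → . c )], [F → . ;], [F → . E E L], [F → E . E L], [F → E E . L], [L → . E], [L → E .], [Y → . )], [Y → . F], [Y → . c a a] }  — shift, reduce
  I14: { [F → E E L .] }  — reduce

I3 contains reduce item [L → E .] and shift items [E → . c )], [F → . ;], [Y → . )], [Y → . c a a] — shift-reduce conflict.
I13 contains reduce item [L → E .] and shift items [E → . c )], [F → . ;], [Y → . )], [Y → . c a a] — shift-reduce conflict.

Answer: Yes — I3: [L → E .] vs [E → . c )]; I13: [L → E .] vs [E → . c )]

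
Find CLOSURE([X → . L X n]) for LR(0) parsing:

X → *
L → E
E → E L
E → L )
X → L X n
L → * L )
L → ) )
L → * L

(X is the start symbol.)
Start with: [X → . L X n]
  [X → . L X n] has the dot before L: add [L → . E], [L → . * L )], [L → . ) )], [L → . * L]
  [L → . E] has the dot before E: add [E → . E L], [E → . L )]
No further items can be added.

CLOSURE = { [E → . E L], [E → . L )], [L → . ) )], [L → . * L )], [L → . * L], [L → . E], [X → . L X n] }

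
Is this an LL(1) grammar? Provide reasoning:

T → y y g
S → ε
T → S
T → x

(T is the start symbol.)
Relevant sets:
  FIRST(S) = { ε }
  FOLLOW(T) = { $ }

For T:
  PREDICT(T → y y g) = { 'y' }
  PREDICT(T → S) = { $ }
  PREDICT(T → x) = { 'x' }
S has a single production, so nothing to check there.

All predict sets are disjoint. The grammar IS LL(1).

Answer: Yes, the grammar is LL(1).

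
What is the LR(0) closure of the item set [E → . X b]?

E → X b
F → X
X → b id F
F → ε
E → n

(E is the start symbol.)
To compute CLOSURE, for each item [A → α.Bβ] where B is a non-terminal, add [B → .γ] for all productions B → γ; repeat for the newly added items until nothing changes.

Start with: [E → . X b]
  [E → . X b] has the dot before X: add [X → . b id F]
No further items can be added.

CLOSURE = { [E → . X b], [X → . b id F] }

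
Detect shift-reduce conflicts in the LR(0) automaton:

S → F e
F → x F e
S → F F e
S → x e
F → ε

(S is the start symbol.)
Yes — I0: [F → .] vs [F → . x F e]; I1: [F → .] vs [F → . x F e]; I3: [F → .] vs [F → . x F e]; I6: [F → .] vs [F → . x F e]

A shift-reduce conflict occurs when an LR(0) state has both:
  - a complete (reduce) item [A → α .] (dot at the end), and
  - a shift item [B → β . c γ] (dot before a terminal).

Augment with S' → S and build the canonical LR(0) collection (I0 = CLOSURE({[S' → . S]}), then GOTO on every symbol after a dot until no new states appear). It has 11 states:
  I0: { [F → . x F e], [F → .], [S → . F F e], [S → . F e], [S → . x e], [S' → . S] }  — shift, reduce
  I1: { [F → . x F e], [F → .], [S → F . F e], [S → F . e] }  — shift, reduce
  I2: { [S' → S .] }  — accept
  I3: { [F → . x F e], [F → .], [F → x . F e], [S → x . e] }  — shift, reduce
  I4: { [F → x F . e] }  — shift
  I5: { [S → x e .] }  — reduce
  I6: { [F → . x F e], [F → .], [F → x . F e] }  — shift, reduce
  I7: { [F → x F e .] }  — reduce
  I8: { [S → F F . e] }  — shift
  I9: { [S → F e .] }  — reduce
  I10: { [S → F F e .] }  — reduce

I0 contains reduce item [F → .] and shift items [F → . x F e], [S → . x e] — shift-reduce conflict.
I1 contains reduce item [F → .] and shift items [F → . x F e], [S → F . e] — shift-reduce conflict.
I3 contains reduce item [F → .] and shift items [F → . x F e], [S → x . e] — shift-reduce conflict.
I6 contains reduce item [F → .] and shift item [F → . x F e] — shift-reduce conflict.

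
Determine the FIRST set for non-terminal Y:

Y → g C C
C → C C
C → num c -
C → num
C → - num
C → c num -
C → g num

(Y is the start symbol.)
{ 'g' }

To compute FIRST(Y), examine every production with Y on the left-hand side, reading each right-hand side left to right until a non-nullable symbol is reached.

From Y → g C C:
  - g is a terminal: add 'g' and stop

Collecting: FIRST(Y) = { 'g' }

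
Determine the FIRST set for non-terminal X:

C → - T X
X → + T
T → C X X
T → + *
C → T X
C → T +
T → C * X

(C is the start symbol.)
To compute FIRST(X), examine every production with X on the left-hand side, reading each right-hand side left to right until a non-nullable symbol is reached.

From X → + T:
  - '+' is a terminal: add '+' and stop

Collecting: FIRST(X) = { '+' }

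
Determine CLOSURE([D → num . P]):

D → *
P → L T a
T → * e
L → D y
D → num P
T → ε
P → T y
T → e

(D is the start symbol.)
Start with: [D → num . P]
  [D → num . P] has the dot before P: add [P → . L T a], [P → . T y]
  [P → . L T a] has the dot before L: add [L → . D y]
  [P → . T y] has the dot before T: add [T → . * e], [T → .], [T → . e]
  [L → . D y] has the dot before D: add [D → . *], [D → . num P]
No further items can be added.

CLOSURE = { [D → . *], [D → . num P], [D → num . P], [L → . D y], [P → . L T a], [P → . T y], [T → . * e], [T → . e], [T → .] }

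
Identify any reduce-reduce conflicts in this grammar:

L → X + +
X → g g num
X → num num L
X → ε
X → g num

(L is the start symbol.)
No reduce-reduce conflicts

A reduce-reduce conflict occurs when an LR(0) state has two complete items [A → α .] and [B → β .] — both call for a reduction, and with no lookahead the parser cannot choose between them.

Augment with L' → L and build the canonical LR(0) collection (I0 = CLOSURE({[L' → . L]}), then GOTO on every symbol after a dot until no new states appear). It has 12 states:
  I0: { [L → . X + +], [L' → . L], [X → . g g num], [X → . g num], [X → . num num L], [X → .] }  — shift, reduce
  I1: { [L' → L .] }  — accept
  I2: { [L → X . + +] }  — shift
  I3: { [X → g . g num], [X → g . num] }  — shift
  I4: { [X → num . num L] }  — shift
  I5: { [L → . X + +], [X → . g g num], [X → . g num], [X → . num num L], [X → .], [X → num num . L] }  — shift, reduce
  I6: { [X → num num L .] }  — reduce
  I7: { [X → g g . num] }  — shift
  I8: { [X → g num .] }  — reduce
  I9: { [X → g g num .] }  — reduce
  I10: { [L → X + . +] }  — shift
  I11: { [L → X + + .] }  — reduce

No state contains more than one complete item.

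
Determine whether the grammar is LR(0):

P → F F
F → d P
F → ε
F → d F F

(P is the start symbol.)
No. Shift-reduce conflict between [F → .] and [F → . d F F]

A grammar is LR(0) if no state in the canonical LR(0) collection has:
  - both a shift item (dot before a terminal) and a complete item (shift-reduce conflict), or
  - two or more complete items (reduce-reduce conflict; the accept item [P' → P .] counts as a complete item here).

Augment with P' → P and build the canonical LR(0) collection (I0 = CLOSURE({[P' → . P]}), then GOTO on every symbol after a dot until no new states appear). It has 8 states:
  I0: { [F → . d F F], [F → . d P], [F → .], [P → . F F], [P' → . P] }  — shift, reduce
  I1: { [F → . d F F], [F → . d P], [F → .], [P → F . F] }  — shift, reduce
  I2: { [P' → P .] }  — accept
  I3: { [F → . d F F], [F → . d P], [F → .], [F → d . F F], [F → d . P], [P → . F F] }  — shift, reduce
  I4: { [F → . d F F], [F → . d P], [F → .], [F → d F . F], [P → F . F] }  — shift, reduce
  I5: { [F → d P .] }  — reduce
  I6: { [F → d F F .], [P → F F .] }  — 2 reduces
  I7: { [P → F F .] }  — reduce

Conflict in state I0:
  Shift-reduce conflict between [F → .] and [F → . d F F]
So the grammar is NOT LR(0).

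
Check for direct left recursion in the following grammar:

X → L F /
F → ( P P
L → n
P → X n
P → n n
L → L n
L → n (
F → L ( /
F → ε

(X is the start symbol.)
Direct left recursion occurs when N → N α for some non-terminal N (the right-hand side begins with the left-hand side itself).

X → L F /: starts with L
F → ( P P: starts with '('
L → n: starts with n
P → X n: starts with X
P → n n: starts with n
L → L n: LEFT RECURSIVE (starts with L)
L → n (: starts with n
F → L ( /: starts with L
F → ε: starts with ε

The grammar has direct left recursion on: L.

Answer: Yes, L is left-recursive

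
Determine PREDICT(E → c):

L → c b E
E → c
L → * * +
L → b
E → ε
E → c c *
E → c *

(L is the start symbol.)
PREDICT(E → c) = (FIRST(RHS) \ {ε}) ∪ (FOLLOW(E) if ε ∈ FIRST(RHS), i.e. RHS ⇒* ε)
FIRST(c) = { 'c' }
ε ∉ FIRST(c), so FOLLOW(E) is not added.
PREDICT(E → c) = { 'c' }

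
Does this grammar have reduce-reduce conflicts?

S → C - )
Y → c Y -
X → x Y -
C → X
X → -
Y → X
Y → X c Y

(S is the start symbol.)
A reduce-reduce conflict occurs when an LR(0) state has two complete items [A → α .] and [B → β .] — both call for a reduction, and with no lookahead the parser cannot choose between them.

Augment with S' → S and build the canonical LR(0) collection (I0 = CLOSURE({[S' → . S]}), then GOTO on every symbol after a dot until no new states appear). It has 16 states:
  I0: { [C → . X], [S → . C - )], [S' → . S], [X → . -], [X → . x Y -] }  — shift
  I1: { [X → - .] }  — reduce
  I2: { [S → C . - )] }  — shift
  I3: { [S' → S .] }  — accept
  I4: { [C → X .] }  — reduce
  I5: { [X → . -], [X → . x Y -], [X → x . Y -], [Y → . X c Y], [Y → . X], [Y → . c Y -] }  — shift
  I6: { [Y → X . c Y], [Y → X .] }  — shift, reduce
  I7: { [X → x Y . -] }  — shift
  I8: { [X → . -], [X → . x Y -], [Y → . X c Y], [Y → . X], [Y → . c Y -], [Y → c . Y -] }  — shift
  I9: { [Y → c Y . -] }  — shift
  I10: { [Y → c Y - .] }  — reduce
  I11: { [X → x Y - .] }  — reduce
  I12: { [X → . -], [X → . x Y -], [Y → . X c Y], [Y → . X], [Y → . c Y -], [Y → X c . Y] }  — shift
  I13: { [Y → X c Y .] }  — reduce
  I14: { [S → C - . )] }  — shift
  I15: { [S → C - ) .] }  — reduce

No state contains more than one complete item.

Answer: No reduce-reduce conflicts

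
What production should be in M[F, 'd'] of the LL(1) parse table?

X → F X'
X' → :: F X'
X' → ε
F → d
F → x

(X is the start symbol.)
To find M[F, 'd'], we find productions for F where 'd' is in the predict set (PREDICT(N → α) = (FIRST(α) \ {ε}) ∪ (FOLLOW(N) if α ⇒* ε)).

F → d: PREDICT = { 'd' }
  'd' is in predict set, so this production goes in M[F, 'd']
F → x: PREDICT = { 'x' }

M[F, 'd'] = F → d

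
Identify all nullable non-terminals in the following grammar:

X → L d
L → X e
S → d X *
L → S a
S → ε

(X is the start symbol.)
{ 'S' }

ε-productions: S → ε
So S is immediately nullable.
No further non-terminal can be added: every production for the remaining non-terminals contains a terminal or a non-nullable non-terminal.
Nullable = { 'S' }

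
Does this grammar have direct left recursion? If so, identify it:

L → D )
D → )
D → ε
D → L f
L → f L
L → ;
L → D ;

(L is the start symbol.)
Direct left recursion occurs when N → N α for some non-terminal N (the right-hand side begins with the left-hand side itself).

L → D ): starts with D
D → ): starts with ')'
D → ε: starts with ε
D → L f: starts with L
L → f L: starts with f
L → ;: starts with ';'
L → D ;: starts with D

No direct left recursion found.

Answer: No direct left recursion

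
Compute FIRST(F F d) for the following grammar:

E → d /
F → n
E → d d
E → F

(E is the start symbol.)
{ 'n' }

FIRST sets of the non-terminals involved (from the grammar, by fixed-point iteration):
  FIRST(F) = { 'n' }

To compute FIRST(F F d), process the symbols left to right:
Symbol F is a non-terminal. Add FIRST(F) \ {ε} = { 'n' }
F is not nullable (ε ∉ FIRST(F)), so stop here.
FIRST(F F d) = { 'n' }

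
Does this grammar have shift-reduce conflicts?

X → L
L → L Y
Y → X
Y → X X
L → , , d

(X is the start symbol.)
Yes — I2: [X → L .] vs [L → . , , d]; I4: [Y → X .] vs [L → . , , d]

Augment with X' → X and build the canonical LR(0) collection (I0 = CLOSURE({[X' → . X]}), then GOTO on every symbol after a dot until no new states appear). It has 9 states:
  I0: { [L → . , , d], [L → . L Y], [X → . L], [X' → . X] }  — shift
  I1: { [L → , . , d] }  — shift
  I2: { [L → . , , d], [L → . L Y], [L → L . Y], [X → . L], [X → L .], [Y → . X X], [Y → . X] }  — shift, reduce
  I3: { [X' → X .] }  — accept
  I4: { [L → . , , d], [L → . L Y], [X → . L], [Y → X . X], [Y → X .] }  — shift, reduce
  I5: { [L → L Y .] }  — reduce
  I6: { [Y → X X .] }  — reduce
  I7: { [L → , , . d] }  — shift
  I8: { [L → , , d .] }  — reduce

I2 contains reduce item [X → L .] and shift item [L → . , , d] — shift-reduce conflict.
I4 contains reduce item [Y → X .] and shift item [L → . , , d] — shift-reduce conflict.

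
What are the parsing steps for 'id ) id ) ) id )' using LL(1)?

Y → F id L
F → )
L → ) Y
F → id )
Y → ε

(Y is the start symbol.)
Stack is shown with the top on the left.

Stack        Input               Action
---------------------------------------
Y $          id ) id ) ) id ) $  output Y → F id L
F id L $     id ) id ) ) id ) $  output F → id )
id ) id L $  id ) id ) ) id ) $  match 'id'
) id L $     ) id ) ) id ) $     match ')'
id L $       id ) ) id ) $       match 'id'
L $          ) ) id ) $          output L → ) Y
) Y $        ) ) id ) $          match ')'
Y $          ) id ) $            output Y → F id L
F id L $     ) id ) $            output F → )
) id L $     ) id ) $            match ')'
id L $       id ) $              match 'id'
L $          ) $                 output L → ) Y
) Y $        ) $                 match ')'
Y $          $                   output Y → ε
$            $                   accept

The string is accepted.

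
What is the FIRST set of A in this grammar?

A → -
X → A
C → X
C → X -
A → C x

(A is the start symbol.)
{ '-' }

To compute FIRST(A), examine every production with A on the left-hand side, reading each right-hand side left to right until a non-nullable symbol is reached.

FIRST sets of the other non-terminals involved (by the same procedure, iterated to a fixed point):
  FIRST(C) = { '-' }

From A → -:
  - '-' is a terminal: add '-' and stop
From A → C x:
  - C is a non-terminal: add FIRST(C) \ {ε} = { '-' }
    C is not nullable, so stop

Collecting: FIRST(A) = { '-' }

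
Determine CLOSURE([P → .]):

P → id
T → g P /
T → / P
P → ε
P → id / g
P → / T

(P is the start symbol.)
{ [P → .] }

To compute CLOSURE, for each item [A → α.Bβ] where B is a non-terminal, add [B → .γ] for all productions B → γ; repeat for the newly added items until nothing changes.

Start with: [P → .]
The dot is at the end, so nothing is added.

CLOSURE = { [P → .] }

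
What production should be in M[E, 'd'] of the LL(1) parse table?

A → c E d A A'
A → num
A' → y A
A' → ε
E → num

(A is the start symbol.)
Empty (error entry)

To find M[E, 'd'], we find productions for E where 'd' is in the predict set (PREDICT(N → α) = (FIRST(α) \ {ε}) ∪ (FOLLOW(N) if α ⇒* ε)).

E → num: PREDICT = { 'num' }

M[E, 'd'] is empty (no production applies)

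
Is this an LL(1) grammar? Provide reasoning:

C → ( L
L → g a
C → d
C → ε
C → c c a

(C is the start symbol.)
A grammar is LL(1) if for each non-terminal N with multiple productions, the predict sets of those productions are pairwise disjoint, where PREDICT(N → α) = (FIRST(α) \ {ε}) ∪ (FOLLOW(N) if α ⇒* ε).

Relevant sets:
  FOLLOW(C) = { $ }

For C:
  PREDICT(C → '(' L) = { '(' }
  PREDICT(C → d) = { 'd' }
  PREDICT(C → ε) = { $ }
  PREDICT(C → c c a) = { 'c' }
L has a single production, so nothing to check there.

All predict sets are disjoint. The grammar IS LL(1).

Answer: Yes, the grammar is LL(1).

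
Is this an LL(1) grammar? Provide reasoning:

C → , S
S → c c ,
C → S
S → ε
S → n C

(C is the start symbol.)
A grammar is LL(1) if for each non-terminal N with multiple productions, the predict sets of those productions are pairwise disjoint, where PREDICT(N → α) = (FIRST(α) \ {ε}) ∪ (FOLLOW(N) if α ⇒* ε).

Relevant sets:
  FIRST(S) = { 'c', 'n', ε }
  FOLLOW(C) = { $ }
  FOLLOW(S) = { $ }

For C:
  PREDICT(C → ',' S) = { ',' }
  PREDICT(C → S) = { $, 'c', 'n' }
For S:
  PREDICT(S → c c ',') = { 'c' }
  PREDICT(S → ε) = { $ }
  PREDICT(S → n C) = { 'n' }

All predict sets are disjoint. The grammar IS LL(1).

Answer: Yes, the grammar is LL(1).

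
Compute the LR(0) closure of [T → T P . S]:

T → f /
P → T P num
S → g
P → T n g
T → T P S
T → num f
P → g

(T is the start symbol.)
To compute CLOSURE, for each item [A → α.Bβ] where B is a non-terminal, add [B → .γ] for all productions B → γ; repeat for the newly added items until nothing changes.

Start with: [T → T P . S]
  [T → T P . S] has the dot before S: add [S → . g]
No further items can be added.

CLOSURE = { [S → . g], [T → T P . S] }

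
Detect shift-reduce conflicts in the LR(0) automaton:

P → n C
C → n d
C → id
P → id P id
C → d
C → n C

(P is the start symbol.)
No shift-reduce conflicts

A shift-reduce conflict occurs when an LR(0) state has both:
  - a complete (reduce) item [A → α .] (dot at the end), and
  - a shift item [B → β . c γ] (dot before a terminal).

Augment with P' → P and build the canonical LR(0) collection (I0 = CLOSURE({[P' → . P]}), then GOTO on every symbol after a dot until no new states appear). It has 12 states:
  I0: { [P → . id P id], [P → . n C], [P' → . P] }  — shift
  I1: { [P' → P .] }  — accept
  I2: { [P → . id P id], [P → . n C], [P → id . P id] }  — shift
  I3: { [C → . d], [C → . id], [C → . n C], [C → . n d], [P → n . C] }  — shift
  I4: { [P → n C .] }  — reduce
  I5: { [C → d .] }  — reduce
  I6: { [C → id .] }  — reduce
  I7: { [C → . d], [C → . id], [C → . n C], [C → . n d], [C → n . C], [C → n . d] }  — shift
  I8: { [C → n C .] }  — reduce
  I9: { [C → d .], [C → n d .] }  — 2 reduces
  I10: { [P → id P . id] }  — shift
  I11: { [P → id P id .] }  — reduce

No state contains both a complete item and a shift item.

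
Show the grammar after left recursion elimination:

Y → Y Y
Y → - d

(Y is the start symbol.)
Y → - d Y'
Y' → Y Y'
Y' → ε

Y is directly left-recursive. The standard transformation for
  A → A α₁ | ... | A α_m | β₁ | ... | β_n
is
  A  → β₁ A' | ... | β_n A'
  A' → α₁ A' | ... | α_m A' | ε

Y → - d becomes Y → - d Y'
Y → Y Y becomes Y' → Y Y'
Add Y' → ε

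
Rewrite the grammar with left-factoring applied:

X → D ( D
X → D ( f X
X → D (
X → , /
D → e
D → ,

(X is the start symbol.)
Left-factoring transforms A → αβ₁ | αβ₂ into A → αA' and A' → β₁ | β₂
(α is the longest common prefix among the alternatives). Repeat until
no nonterminal has two alternatives with a common prefix.

Round 1: X has alternatives sharing prefix 'D ('. Introduce X': X → D ( X'
  Add: X' → D
  Add: X' → f X
  Add: X' → ε

No remaining common prefixes — done.

Resulting grammar:
X → D ( X'
X' → D
X' → f X
X' → ε
X → , /
D → e
D → ,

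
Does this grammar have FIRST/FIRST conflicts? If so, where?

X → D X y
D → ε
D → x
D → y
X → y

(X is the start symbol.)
A FIRST/FIRST conflict occurs when two productions N → α and N → β for the same non-terminal have FIRST(α) ∩ FIRST(β) ≠ ∅ (with ε ∈ FIRST of a nullable right-hand side, so two nullable alternatives also conflict).

FIRST sets of the non-terminals at (or reachable through a nullable prefix from) the front of some alternative:
  FIRST(D) = { 'x', 'y', ε }
  FIRST(X) = { 'x', 'y' }

Productions for X:
  X → D X y: FIRST = { 'x', 'y' }
  X → y: FIRST = { 'y' }
Productions for D:
  D → ε: FIRST = { ε }
  D → x: FIRST = { 'x' }
  D → y: FIRST = { 'y' }

Conflict for X: X → D X y and X → y
  Overlap: { 'y' }

Answer: Yes. X → D X y / X → y on { 'y' }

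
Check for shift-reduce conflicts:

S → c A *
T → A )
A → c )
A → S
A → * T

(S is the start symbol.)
No shift-reduce conflicts

A shift-reduce conflict occurs when an LR(0) state has both:
  - a complete (reduce) item [A → α .] (dot at the end), and
  - a shift item [B → β . c γ] (dot before a terminal).

Augment with S' → S and build the canonical LR(0) collection (I0 = CLOSURE({[S' → . S]}), then GOTO on every symbol after a dot until no new states appear). It has 12 states:
  I0: { [S → . c A *], [S' → . S] }  — shift
  I1: { [S' → S .] }  — accept
  I2: { [A → . * T], [A → . S], [A → . c )], [S → . c A *], [S → c . A *] }  — shift
  I3: { [A → * . T], [A → . * T], [A → . S], [A → . c )], [S → . c A *], [T → . A )] }  — shift
  I4: { [S → c A . *] }  — shift
  I5: { [A → S .] }  — reduce
  I6: { [A → . * T], [A → . S], [A → . c )], [A → c . )], [S → . c A *], [S → c . A *] }  — shift
  I7: { [A → c ) .] }  — reduce
  I8: { [S → c A * .] }  — reduce
  I9: { [T → A . )] }  — shift
  I10: { [A → * T .] }  — reduce
  I11: { [T → A ) .] }  — reduce

No state contains both a complete item and a shift item.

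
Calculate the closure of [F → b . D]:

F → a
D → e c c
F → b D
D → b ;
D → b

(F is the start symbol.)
{ [D → . b ;], [D → . b], [D → . e c c], [F → b . D] }

To compute CLOSURE, for each item [A → α.Bβ] where B is a non-terminal, add [B → .γ] for all productions B → γ; repeat for the newly added items until nothing changes.

Start with: [F → b . D]
  [F → b . D] has the dot before D: add [D → . e c c], [D → . b ;], [D → . b]
No further items can be added.

CLOSURE = { [D → . b ;], [D → . b], [D → . e c c], [F → b . D] }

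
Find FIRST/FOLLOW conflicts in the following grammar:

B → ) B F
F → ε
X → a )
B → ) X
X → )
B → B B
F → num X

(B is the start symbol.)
Nullable non-terminals: F.

F: nullable alternative(s) F → ε; FOLLOW(F) = { $, ')', 'num' }
  F → ε: FIRST \ {ε} = { } — this is the only nullable alternative, skip
  F → num X: FIRST \ {ε} = { 'num' } — overlaps FOLLOW(F) on { 'num' }: CONFLICT

B, X have no nullable alternative, so no FIRST/FOLLOW check is needed there.

So the grammar has 1 FIRST/FOLLOW conflict (marked CONFLICT above).

Answer: Yes. F → num X with FOLLOW(F) on { 'num' }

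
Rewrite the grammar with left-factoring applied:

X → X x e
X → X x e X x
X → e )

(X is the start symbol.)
X → X x e X'
X' → ε
X' → X x
X → e )

Left-factoring transforms A → αβ₁ | αβ₂ into A → αA' and A' → β₁ | β₂
(α is the longest common prefix among the alternatives). Repeat until
no nonterminal has two alternatives with a common prefix.

Round 1: X has alternatives sharing prefix 'X x e'. Introduce X': X → X x e X'
  Add: X' → ε
  Add: X' → X x

No remaining common prefixes — done.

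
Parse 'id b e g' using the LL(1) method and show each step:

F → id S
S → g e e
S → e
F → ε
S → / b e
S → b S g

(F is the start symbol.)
LL(1) parsing maintains a stack (initially the start symbol over $) and the input. At each step: if the stack top is a terminal, match it against the current input token; if it is a non-terminal N, replace it with the RHS of M[N, lookahead] (the unique production whose predict set contains the lookahead).

Stack is shown with the top on the left.

Stack    Input       Action
---------------------------
F $      id b e g $  output F → id S
id S $   id b e g $  match 'id'
S $      b e g $     output S → b S g
b S g $  b e g $     match 'b'
S g $    e g $       output S → e
e g $    e g $       match 'e'
g $      g $         match 'g'
$        $           accept

The string is accepted.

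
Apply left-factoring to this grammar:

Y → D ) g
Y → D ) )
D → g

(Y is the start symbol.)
Left-factoring transforms A → αβ₁ | αβ₂ into A → αA' and A' → β₁ | β₂
(α is the longest common prefix among the alternatives). Repeat until
no nonterminal has two alternatives with a common prefix.

Round 1: Y has alternatives sharing prefix 'D )'. Introduce Y': Y → D ) Y'
  Add: Y' → g
  Add: Y' → )

No remaining common prefixes — done.

Resulting grammar:
Y → D ) Y'
Y' → g
Y' → )
D → g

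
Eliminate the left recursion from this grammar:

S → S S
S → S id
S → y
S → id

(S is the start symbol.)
S → y S'
S → id S'
S' → S S'
S' → id S'
S' → ε

S is directly left-recursive. The standard transformation for
  A → A α₁ | ... | A α_m | β₁ | ... | β_n
is
  A  → β₁ A' | ... | β_n A'
  A' → α₁ A' | ... | α_m A' | ε

S → y becomes S → y S'
S → id becomes S → id S'
S → S S becomes S' → S S'
S → S id becomes S' → id S'
Add S' → ε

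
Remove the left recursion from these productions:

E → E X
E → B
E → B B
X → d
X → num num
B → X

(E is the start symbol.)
E is directly left-recursive. The standard transformation for
  A → A α₁ | ... | A α_m | β₁ | ... | β_n
is
  A  → β₁ A' | ... | β_n A'
  A' → α₁ A' | ... | α_m A' | ε

E → B becomes E → B E'
E → B B becomes E → B B E'
E → E X becomes E' → X E'
Add E' → ε

Productions for other non-terminals are unchanged:
  X → d
  X → num num
  B → X

Resulting grammar:
E → B E'
E → B B E'
E' → X E'
E' → ε
X → d
X → num num
B → X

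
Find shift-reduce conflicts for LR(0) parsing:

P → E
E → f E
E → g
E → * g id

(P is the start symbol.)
No shift-reduce conflicts

Augment with P' → P and build the canonical LR(0) collection (I0 = CLOSURE({[P' → . P]}), then GOTO on every symbol after a dot until no new states appear). It has 9 states:
  I0: { [E → . * g id], [E → . f E], [E → . g], [P → . E], [P' → . P] }  — shift
  I1: { [E → * . g id] }  — shift
  I2: { [P → E .] }  — reduce
  I3: { [P' → P .] }  — accept
  I4: { [E → . * g id], [E → . f E], [E → . g], [E → f . E] }  — shift
  I5: { [E → g .] }  — reduce
  I6: { [E → f E .] }  — reduce
  I7: { [E → * g . id] }  — shift
  I8: { [E → * g id .] }  — reduce

No state contains both a complete item and a shift item.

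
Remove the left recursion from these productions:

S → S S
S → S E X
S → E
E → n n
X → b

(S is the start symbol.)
S → E S'
S' → S S'
S' → E X S'
S' → ε
E → n n
X → b

S is directly left-recursive. The standard transformation for
  A → A α₁ | ... | A α_m | β₁ | ... | β_n
is
  A  → β₁ A' | ... | β_n A'
  A' → α₁ A' | ... | α_m A' | ε

S → E becomes S → E S'
S → S S becomes S' → S S'
S → S E X becomes S' → E X S'
Add S' → ε

Productions for other non-terminals are unchanged:
  E → n n
  X → b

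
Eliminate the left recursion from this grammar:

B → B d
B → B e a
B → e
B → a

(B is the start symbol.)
B → e B'
B → a B'
B' → d B'
B' → e a B'
B' → ε

B is directly left-recursive. The standard transformation for
  A → A α₁ | ... | A α_m | β₁ | ... | β_n
is
  A  → β₁ A' | ... | β_n A'
  A' → α₁ A' | ... | α_m A' | ε

B → e becomes B → e B'
B → a becomes B → a B'
B → B d becomes B' → d B'
B → B e a becomes B' → e a B'
Add B' → ε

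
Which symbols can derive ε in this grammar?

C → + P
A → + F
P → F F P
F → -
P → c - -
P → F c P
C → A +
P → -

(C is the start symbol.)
None

There are no ε-productions, so no non-terminal can derive ε.
No non-terminals are nullable.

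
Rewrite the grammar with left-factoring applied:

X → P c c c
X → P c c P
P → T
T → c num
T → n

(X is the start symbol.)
X → P c c X'
X' → c
X' → P
P → T
T → c num
T → n

Left-factoring transforms A → αβ₁ | αβ₂ into A → αA' and A' → β₁ | β₂
(α is the longest common prefix among the alternatives). Repeat until
no nonterminal has two alternatives with a common prefix.

Round 1: X has alternatives sharing prefix 'P c c'. Introduce X': X → P c c X'
  Add: X' → c
  Add: X' → P

No remaining common prefixes — done.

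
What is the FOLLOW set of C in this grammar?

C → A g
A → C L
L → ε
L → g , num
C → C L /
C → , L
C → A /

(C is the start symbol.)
{ $, '/', 'g' }

To compute FOLLOW(C), find every occurrence of C on a right-hand side N → α C β: add FIRST(β) \ {ε}, and if β is empty or nullable also add FOLLOW(N). Iterate to a fixed point.

C is the start symbol, so $ ∈ FOLLOW(C).
In A → C L: C is followed by L, add FIRST(L) \ {ε} = { 'g' }
  L is nullable, so also add FOLLOW(A)
In C → C L /: C is followed by L '/', add FIRST(L '/') \ {ε} = { '/', 'g' }

The FOLLOW sets referred to above (computed the same way, to a fixed point):
  FOLLOW(A) = { '/', 'g' }

Taking the union: FOLLOW(C) = { $, '/', 'g' }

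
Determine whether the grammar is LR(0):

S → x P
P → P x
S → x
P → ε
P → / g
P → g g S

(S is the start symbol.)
Augment with S' → S and build the canonical LR(0) collection (I0 = CLOSURE({[S' → . S]}), then GOTO on every symbol after a dot until no new states appear). It has 10 states:
  I0: { [S → . x P], [S → . x], [S' → . S] }  — shift
  I1: { [S' → S .] }  — accept
  I2: { [P → . / g], [P → . P x], [P → . g g S], [P → .], [S → x . P], [S → x .] }  — shift, 2 reduces
  I3: { [P → / . g] }  — shift
  I4: { [P → P . x], [S → x P .] }  — shift, reduce
  I5: { [P → g . g S] }  — shift
  I6: { [P → g g . S], [S → . x P], [S → . x] }  — shift
  I7: { [P → g g S .] }  — reduce
  I8: { [P → P x .] }  — reduce
  I9: { [P → / g .] }  — reduce

Conflict in state I2:
  Shift-reduce conflict between [P → .] and [P → . / g]
So the grammar is NOT LR(0).

Answer: No. Shift-reduce conflict between [P → .] and [P → . / g]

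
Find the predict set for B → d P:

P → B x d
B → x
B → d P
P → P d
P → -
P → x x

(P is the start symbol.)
{ 'd' }

PREDICT(B → d P) = (FIRST(RHS) \ {ε}) ∪ (FOLLOW(B) if ε ∈ FIRST(RHS), i.e. RHS ⇒* ε)
FIRST(d P) = { 'd' }
ε ∉ FIRST(d P), so FOLLOW(B) is not added.
PREDICT(B → d P) = { 'd' }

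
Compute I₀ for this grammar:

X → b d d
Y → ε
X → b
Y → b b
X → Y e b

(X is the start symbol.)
First, augment the grammar with X' → X
I₀ = CLOSURE({ [X' → . X] }):
  [X' → . X] has the dot before X: add [X → . b d d], [X → . b], [X → . Y e b]
  [X → . Y e b] has the dot before Y: add [Y → .], [Y → . b b]
No further items can be added.

I₀ = { [X → . Y e b], [X → . b d d], [X → . b], [X' → . X], [Y → . b b], [Y → .] }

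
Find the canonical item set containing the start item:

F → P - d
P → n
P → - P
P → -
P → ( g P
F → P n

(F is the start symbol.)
First, augment the grammar with F' → F
I₀ = CLOSURE({ [F' → . F] }):
  [F' → . F] has the dot before F: add [F → . P - d], [F → . P n]
  [F → . P - d] has the dot before P: add [P → . n], [P → . - P], [P → . -], [P → . ( g P]
No further items can be added.

I₀ = { [F → . P - d], [F → . P n], [F' → . F], [P → . ( g P], [P → . - P], [P → . -], [P → . n] }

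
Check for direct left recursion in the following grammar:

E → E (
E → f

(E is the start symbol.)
Yes, E is left-recursive

E → E (: LEFT RECURSIVE (starts with E)
E → f: starts with f

The grammar has direct left recursion on: E.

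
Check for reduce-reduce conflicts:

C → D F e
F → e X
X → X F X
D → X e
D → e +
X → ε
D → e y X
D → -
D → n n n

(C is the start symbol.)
Yes — I16: [D → X e .] vs [X → .]

Augment with C' → C and build the canonical LR(0) collection (I0 = CLOSURE({[C' → . C]}), then GOTO on every symbol after a dot until no new states appear). It has 19 states:
  I0: { [C → . D F e], [C' → . C], [D → . -], [D → . X e], [D → . e +], [D → . e y X], [D → . n n n], [X → . X F X], [X → .] }  — shift, reduce
  I1: { [D → - .] }  — reduce
  I2: { [C' → C .] }  — accept
  I3: { [C → D . F e], [F → . e X] }  — shift
  I4: { [D → X . e], [F → . e X], [X → X . F X] }  — shift
  I5: { [D → e . +], [D → e . y X] }  — shift
  I6: { [D → n . n n] }  — shift
  I7: { [D → n n . n] }  — shift
  I8: { [D → n n n .] }  — reduce
  I9: { [D → e + .] }  — reduce
  I10: { [D → e y . X], [X → . X F X], [X → .] }  — reduce
  I11: { [D → e y X .], [F → . e X], [X → X . F X] }  — shift, reduce
  I12: { [X → . X F X], [X → .], [X → X F . X] }  — reduce
  I13: { [F → e . X], [X → . X F X], [X → .] }  — reduce
  I14: { [F → . e X], [F → e X .], [X → X . F X] }  — shift, reduce
  I15: { [F → . e X], [X → X . F X], [X → X F X .] }  — shift, reduce
  I16: { [D → X e .], [F → e . X], [X → . X F X], [X → .] }  — 2 reduces
  I17: { [C → D F . e] }  — shift
  I18: { [C → D F e .] }  — reduce

I16 contains complete items [D → X e .], [X → .] — reduce-reduce conflict.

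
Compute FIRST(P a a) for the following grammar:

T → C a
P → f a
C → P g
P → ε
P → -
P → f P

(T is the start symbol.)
{ '-', 'a', 'f' }

FIRST sets of the non-terminals involved (from the grammar, by fixed-point iteration):
  FIRST(P) = { '-', 'f', ε }

To compute FIRST(P a a), process the symbols left to right:
Symbol P is a non-terminal. Add FIRST(P) \ {ε} = { '-', 'f' }
P is nullable (ε ∈ FIRST(P)), continue to the next symbol.
Symbol a is a terminal. Add 'a' and stop.
FIRST(P a a) = { '-', 'a', 'f' }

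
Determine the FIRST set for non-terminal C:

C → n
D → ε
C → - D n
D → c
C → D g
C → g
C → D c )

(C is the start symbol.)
{ '-', 'c', 'g', 'n' }

FIRST sets of the other non-terminals involved (by the same procedure, iterated to a fixed point):
  FIRST(D) = { 'c', ε }

From C → n:
  - n is a terminal: add 'n' and stop
From C → - D n:
  - '-' is a terminal: add '-' and stop
From C → D g:
  - D is a non-terminal: add FIRST(D) \ {ε} = { 'c' }
    D is nullable, so continue to the next symbol
  - g is a terminal: add 'g' and stop
From C → g:
  - g is a terminal: add 'g' and stop
From C → D c ):
  - D is a non-terminal: add FIRST(D) \ {ε} = { 'c' }
    D is nullable, so continue to the next symbol
  - c is a terminal: add 'c' and stop

Collecting: FIRST(C) = { '-', 'c', 'g', 'n' }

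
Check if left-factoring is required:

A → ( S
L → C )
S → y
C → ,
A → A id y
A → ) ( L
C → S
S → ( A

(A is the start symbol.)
Left-factoring is needed when two productions for the same non-terminal
share a common prefix on the right-hand side.

Productions for A:
  A → ( S
  A → A id y
  A → ) ( L
Productions for S:
  S → y
  S → ( A
Productions for C:
  C → ,
  C → S

No common prefixes found.

Answer: No, left-factoring is not needed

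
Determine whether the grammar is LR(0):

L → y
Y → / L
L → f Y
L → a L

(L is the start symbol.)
A grammar is LR(0) if no state in the canonical LR(0) collection has:
  - both a shift item (dot before a terminal) and a complete item (shift-reduce conflict), or
  - two or more complete items (reduce-reduce conflict; the accept item [L' → L .] counts as a complete item here).

Augment with L' → L and build the canonical LR(0) collection (I0 = CLOSURE({[L' → . L]}), then GOTO on every symbol after a dot until no new states appear). It has 9 states:
  I0: { [L → . a L], [L → . f Y], [L → . y], [L' → . L] }  — shift
  I1: { [L' → L .] }  — accept
  I2: { [L → . a L], [L → . f Y], [L → . y], [L → a . L] }  — shift
  I3: { [L → f . Y], [Y → . / L] }  — shift
  I4: { [L → y .] }  — reduce
  I5: { [L → . a L], [L → . f Y], [L → . y], [Y → / . L] }  — shift
  I6: { [L → f Y .] }  — reduce
  I7: { [Y → / L .] }  — reduce
  I8: { [L → a L .] }  — reduce

Every state is either a pure shift/goto state or contains exactly one complete item and nothing to shift — no conflicts. The grammar is LR(0).

Answer: Yes, the grammar is LR(0)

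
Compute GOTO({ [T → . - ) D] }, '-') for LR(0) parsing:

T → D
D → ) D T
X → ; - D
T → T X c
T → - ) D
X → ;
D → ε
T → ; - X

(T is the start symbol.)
{ [T → - . ) D] }

GOTO(I, '-') = CLOSURE({ [A → αX.β] : [A → α.Xβ] ∈ I, X = '-' })

Items with dot before '-', with the dot advanced:
  [T → . - ) D] → [T → - . ) D]
Closure adds nothing (no advanced item has the dot before a non-terminal).

GOTO = { [T → - . ) D] }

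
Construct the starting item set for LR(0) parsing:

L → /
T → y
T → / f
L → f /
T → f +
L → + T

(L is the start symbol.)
{ [L → . + T], [L → . /], [L → . f /], [L' → . L] }

First, augment the grammar with L' → L
I₀ = CLOSURE({ [L' → . L] }):
  [L' → . L] has the dot before L: add [L → . /], [L → . f /], [L → . + T]
No further items can be added.

I₀ = { [L → . + T], [L → . /], [L → . f /], [L' → . L] }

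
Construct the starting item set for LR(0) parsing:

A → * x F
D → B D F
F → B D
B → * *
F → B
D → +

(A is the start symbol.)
First, augment the grammar with A' → A
I₀ = CLOSURE({ [A' → . A] }):
  [A' → . A] has the dot before A: add [A → . * x F]
No further items can be added.

I₀ = { [A → . * x F], [A' → . A] }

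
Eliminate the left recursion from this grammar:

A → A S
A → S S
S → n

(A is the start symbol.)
A is directly left-recursive. The standard transformation for
  A → A α₁ | ... | A α_m | β₁ | ... | β_n
is
  A  → β₁ A' | ... | β_n A'
  A' → α₁ A' | ... | α_m A' | ε

A → S S becomes A → S S A'
A → A S becomes A' → S A'
Add A' → ε

Productions for other non-terminals are unchanged:
  S → n

Resulting grammar:
A → S S A'
A' → S A'
A' → ε
S → n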